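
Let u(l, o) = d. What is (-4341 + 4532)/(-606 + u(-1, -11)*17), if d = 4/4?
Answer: -191/589 ≈ -0.32428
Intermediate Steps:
d = 1 (d = 4*(1/4) = 1)
u(l, o) = 1
(-4341 + 4532)/(-606 + u(-1, -11)*17) = (-4341 + 4532)/(-606 + 1*17) = 191/(-606 + 17) = 191/(-589) = 191*(-1/589) = -191/589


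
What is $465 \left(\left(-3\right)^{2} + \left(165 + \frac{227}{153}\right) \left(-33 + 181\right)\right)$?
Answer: $\frac{584541115}{51} \approx 1.1462 \cdot 10^{7}$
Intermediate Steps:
$465 \left(\left(-3\right)^{2} + \left(165 + \frac{227}{153}\right) \left(-33 + 181\right)\right) = 465 \left(9 + \left(165 + 227 \cdot \frac{1}{153}\right) 148\right) = 465 \left(9 + \left(165 + \frac{227}{153}\right) 148\right) = 465 \left(9 + \frac{25472}{153} \cdot 148\right) = 465 \left(9 + \frac{3769856}{153}\right) = 465 \cdot \frac{3771233}{153} = \frac{584541115}{51}$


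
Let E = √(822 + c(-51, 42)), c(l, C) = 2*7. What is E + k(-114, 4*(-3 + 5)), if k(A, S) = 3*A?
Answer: -342 + 2*√209 ≈ -313.09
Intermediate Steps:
c(l, C) = 14
E = 2*√209 (E = √(822 + 14) = √836 = 2*√209 ≈ 28.914)
E + k(-114, 4*(-3 + 5)) = 2*√209 + 3*(-114) = 2*√209 - 342 = -342 + 2*√209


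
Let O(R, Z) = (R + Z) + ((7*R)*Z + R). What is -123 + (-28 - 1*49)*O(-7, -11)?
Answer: -39701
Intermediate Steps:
O(R, Z) = Z + 2*R + 7*R*Z (O(R, Z) = (R + Z) + (7*R*Z + R) = (R + Z) + (R + 7*R*Z) = Z + 2*R + 7*R*Z)
-123 + (-28 - 1*49)*O(-7, -11) = -123 + (-28 - 1*49)*(-11 + 2*(-7) + 7*(-7)*(-11)) = -123 + (-28 - 49)*(-11 - 14 + 539) = -123 - 77*514 = -123 - 39578 = -39701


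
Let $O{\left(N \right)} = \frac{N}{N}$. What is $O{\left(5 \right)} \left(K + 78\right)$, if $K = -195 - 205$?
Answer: $-322$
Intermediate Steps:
$K = -400$
$O{\left(N \right)} = 1$
$O{\left(5 \right)} \left(K + 78\right) = 1 \left(-400 + 78\right) = 1 \left(-322\right) = -322$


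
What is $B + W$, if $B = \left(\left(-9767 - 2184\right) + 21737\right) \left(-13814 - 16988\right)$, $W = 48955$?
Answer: $-301379417$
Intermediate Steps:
$B = -301428372$ ($B = \left(-11951 + 21737\right) \left(-30802\right) = 9786 \left(-30802\right) = -301428372$)
$B + W = -301428372 + 48955 = -301379417$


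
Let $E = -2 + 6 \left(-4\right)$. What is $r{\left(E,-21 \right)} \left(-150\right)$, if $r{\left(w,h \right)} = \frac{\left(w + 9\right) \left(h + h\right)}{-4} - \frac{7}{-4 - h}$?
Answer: $\frac{456225}{17} \approx 26837.0$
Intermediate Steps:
$E = -26$ ($E = -2 - 24 = -26$)
$r{\left(w,h \right)} = - \frac{7}{-4 - h} - \frac{h \left(9 + w\right)}{2}$ ($r{\left(w,h \right)} = \left(9 + w\right) 2 h \left(- \frac{1}{4}\right) - \frac{7}{-4 - h} = 2 h \left(9 + w\right) \left(- \frac{1}{4}\right) - \frac{7}{-4 - h} = - \frac{h \left(9 + w\right)}{2} - \frac{7}{-4 - h} = - \frac{7}{-4 - h} - \frac{h \left(9 + w\right)}{2}$)
$r{\left(E,-21 \right)} \left(-150\right) = \frac{14 - -756 - 9 \left(-21\right)^{2} - - 26 \left(-21\right)^{2} - \left(-84\right) \left(-26\right)}{2 \left(4 - 21\right)} \left(-150\right) = \frac{14 + 756 - 3969 - \left(-26\right) 441 - 2184}{2 \left(-17\right)} \left(-150\right) = \frac{1}{2} \left(- \frac{1}{17}\right) \left(14 + 756 - 3969 + 11466 - 2184\right) \left(-150\right) = \frac{1}{2} \left(- \frac{1}{17}\right) 6083 \left(-150\right) = \left(- \frac{6083}{34}\right) \left(-150\right) = \frac{456225}{17}$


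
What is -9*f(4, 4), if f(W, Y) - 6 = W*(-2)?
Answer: 18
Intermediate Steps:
f(W, Y) = 6 - 2*W (f(W, Y) = 6 + W*(-2) = 6 - 2*W)
-9*f(4, 4) = -9*(6 - 2*4) = -9*(6 - 8) = -9*(-2) = 18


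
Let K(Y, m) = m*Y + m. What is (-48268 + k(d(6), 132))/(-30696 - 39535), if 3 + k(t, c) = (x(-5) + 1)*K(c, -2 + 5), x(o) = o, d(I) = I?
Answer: 49867/70231 ≈ 0.71004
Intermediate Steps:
K(Y, m) = m + Y*m (K(Y, m) = Y*m + m = m + Y*m)
k(t, c) = -15 - 12*c (k(t, c) = -3 + (-5 + 1)*((-2 + 5)*(1 + c)) = -3 - 12*(1 + c) = -3 - 4*(3 + 3*c) = -3 + (-12 - 12*c) = -15 - 12*c)
(-48268 + k(d(6), 132))/(-30696 - 39535) = (-48268 + (-15 - 12*132))/(-30696 - 39535) = (-48268 + (-15 - 1584))/(-70231) = (-48268 - 1599)*(-1/70231) = -49867*(-1/70231) = 49867/70231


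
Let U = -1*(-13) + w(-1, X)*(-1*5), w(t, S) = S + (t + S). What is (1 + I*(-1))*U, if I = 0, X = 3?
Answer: -12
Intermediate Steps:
w(t, S) = t + 2*S (w(t, S) = S + (S + t) = t + 2*S)
U = -12 (U = -1*(-13) + (-1 + 2*3)*(-1*5) = 13 + (-1 + 6)*(-5) = 13 + 5*(-5) = 13 - 25 = -12)
(1 + I*(-1))*U = (1 + 0*(-1))*(-12) = (1 + 0)*(-12) = 1*(-12) = -12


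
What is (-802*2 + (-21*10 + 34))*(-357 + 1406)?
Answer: -1867220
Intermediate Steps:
(-802*2 + (-21*10 + 34))*(-357 + 1406) = (-1604 + (-210 + 34))*1049 = (-1604 - 176)*1049 = -1780*1049 = -1867220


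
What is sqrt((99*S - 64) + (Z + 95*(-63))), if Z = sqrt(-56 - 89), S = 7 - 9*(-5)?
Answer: sqrt(-901 + I*sqrt(145)) ≈ 0.2006 + 30.017*I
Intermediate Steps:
S = 52 (S = 7 + 45 = 52)
Z = I*sqrt(145) (Z = sqrt(-145) = I*sqrt(145) ≈ 12.042*I)
sqrt((99*S - 64) + (Z + 95*(-63))) = sqrt((99*52 - 64) + (I*sqrt(145) + 95*(-63))) = sqrt((5148 - 64) + (I*sqrt(145) - 5985)) = sqrt(5084 + (-5985 + I*sqrt(145))) = sqrt(-901 + I*sqrt(145))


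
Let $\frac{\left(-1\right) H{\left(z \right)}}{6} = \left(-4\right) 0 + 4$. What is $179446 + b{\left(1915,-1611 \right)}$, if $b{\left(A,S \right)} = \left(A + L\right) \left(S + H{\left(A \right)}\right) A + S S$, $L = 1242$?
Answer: $-9881871158$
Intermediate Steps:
$H{\left(z \right)} = -24$ ($H{\left(z \right)} = - 6 \left(\left(-4\right) 0 + 4\right) = - 6 \left(0 + 4\right) = \left(-6\right) 4 = -24$)
$b{\left(A,S \right)} = S^{2} + A \left(-24 + S\right) \left(1242 + A\right)$ ($b{\left(A,S \right)} = \left(A + 1242\right) \left(S - 24\right) A + S S = \left(1242 + A\right) \left(-24 + S\right) A + S^{2} = \left(-24 + S\right) \left(1242 + A\right) A + S^{2} = A \left(-24 + S\right) \left(1242 + A\right) + S^{2} = S^{2} + A \left(-24 + S\right) \left(1242 + A\right)$)
$179446 + b{\left(1915,-1611 \right)} = 179446 - \left(57082320 - 2595321 + 3831650730 + 5995912875\right) = 179446 - 9882050604 = -9881871158$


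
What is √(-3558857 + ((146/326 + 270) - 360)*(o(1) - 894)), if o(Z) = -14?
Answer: I*√92394857245/163 ≈ 1864.8*I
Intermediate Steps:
√(-3558857 + ((146/326 + 270) - 360)*(o(1) - 894)) = √(-3558857 + ((146/326 + 270) - 360)*(-14 - 894)) = √(-3558857 + ((146*(1/326) + 270) - 360)*(-908)) = √(-3558857 + ((73/163 + 270) - 360)*(-908)) = √(-3558857 + (44083/163 - 360)*(-908)) = √(-3558857 - 14597/163*(-908)) = √(-3558857 + 13254076/163) = √(-566839615/163) = I*√92394857245/163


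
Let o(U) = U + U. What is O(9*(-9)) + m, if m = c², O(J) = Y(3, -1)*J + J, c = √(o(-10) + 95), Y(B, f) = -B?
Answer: 237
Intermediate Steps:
o(U) = 2*U
c = 5*√3 (c = √(2*(-10) + 95) = √(-20 + 95) = √75 = 5*√3 ≈ 8.6602)
O(J) = -2*J (O(J) = (-1*3)*J + J = -3*J + J = -2*J)
m = 75 (m = (5*√3)² = 75)
O(9*(-9)) + m = -18*(-9) + 75 = -2*(-81) + 75 = 162 + 75 = 237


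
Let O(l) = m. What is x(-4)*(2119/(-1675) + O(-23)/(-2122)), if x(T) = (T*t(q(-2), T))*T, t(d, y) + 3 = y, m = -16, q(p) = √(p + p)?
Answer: 250304208/1777175 ≈ 140.84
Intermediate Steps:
q(p) = √2*√p (q(p) = √(2*p) = √2*√p)
O(l) = -16
t(d, y) = -3 + y
x(T) = T²*(-3 + T) (x(T) = (T*(-3 + T))*T = T²*(-3 + T))
x(-4)*(2119/(-1675) + O(-23)/(-2122)) = ((-4)²*(-3 - 4))*(2119/(-1675) - 16/(-2122)) = (16*(-7))*(2119*(-1/1675) - 16*(-1/2122)) = -112*(-2119/1675 + 8/1061) = -112*(-2234859/1777175) = 250304208/1777175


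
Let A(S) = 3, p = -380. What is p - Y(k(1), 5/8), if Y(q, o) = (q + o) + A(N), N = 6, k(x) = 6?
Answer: -3117/8 ≈ -389.63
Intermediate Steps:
Y(q, o) = 3 + o + q (Y(q, o) = (q + o) + 3 = (o + q) + 3 = 3 + o + q)
p - Y(k(1), 5/8) = -380 - (3 + 5/8 + 6) = -380 - 1*77/8 = -380 - 77/8 = -3117/8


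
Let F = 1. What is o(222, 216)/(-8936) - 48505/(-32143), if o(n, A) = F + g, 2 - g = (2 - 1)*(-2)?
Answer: 433279965/287229848 ≈ 1.5085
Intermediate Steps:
g = 4 (g = 2 - (2 - 1)*(-2) = 2 - (-2) = 2 - 1*(-2) = 2 + 2 = 4)
o(n, A) = 5 (o(n, A) = 1 + 4 = 5)
o(222, 216)/(-8936) - 48505/(-32143) = 5/(-8936) - 48505/(-32143) = 5*(-1/8936) - 48505*(-1/32143) = -5/8936 + 48505/32143 = 433279965/287229848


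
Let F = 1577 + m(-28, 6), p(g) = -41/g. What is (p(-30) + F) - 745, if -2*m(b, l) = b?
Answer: 25421/30 ≈ 847.37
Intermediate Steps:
m(b, l) = -b/2
F = 1591 (F = 1577 - 1/2*(-28) = 1577 + 14 = 1591)
(p(-30) + F) - 745 = (-41/(-30) + 1591) - 745 = (-41*(-1/30) + 1591) - 745 = (41/30 + 1591) - 745 = 47771/30 - 745 = 25421/30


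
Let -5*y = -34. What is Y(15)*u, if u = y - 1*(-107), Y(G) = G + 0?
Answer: 1707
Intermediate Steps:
y = 34/5 (y = -⅕*(-34) = 34/5 ≈ 6.8000)
Y(G) = G
u = 569/5 (u = 34/5 - 1*(-107) = 34/5 + 107 = 569/5 ≈ 113.80)
Y(15)*u = 15*(569/5) = 1707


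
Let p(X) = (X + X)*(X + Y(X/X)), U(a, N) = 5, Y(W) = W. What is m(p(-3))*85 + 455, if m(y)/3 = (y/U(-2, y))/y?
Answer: 506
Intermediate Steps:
p(X) = 2*X*(1 + X) (p(X) = (X + X)*(X + X/X) = (2*X)*(X + 1) = (2*X)*(1 + X) = 2*X*(1 + X))
m(y) = ⅗ (m(y) = 3*((y/5)/y) = 3*(⅕) = ⅗)
m(p(-3))*85 + 455 = (⅗)*85 + 455 = 51 + 455 = 506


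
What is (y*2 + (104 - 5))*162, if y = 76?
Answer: 40662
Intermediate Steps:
(y*2 + (104 - 5))*162 = (76*2 + (104 - 5))*162 = (152 + 99)*162 = 251*162 = 40662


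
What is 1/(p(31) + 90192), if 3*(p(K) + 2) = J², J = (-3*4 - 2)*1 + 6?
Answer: 3/270634 ≈ 1.1085e-5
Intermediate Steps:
J = -8 (J = (-12 - 2)*1 + 6 = -14*1 + 6 = -14 + 6 = -8)
p(K) = 58/3 (p(K) = -2 + (⅓)*(-8)² = -2 + (⅓)*64 = -2 + 64/3 = 58/3)
1/(p(31) + 90192) = 1/(58/3 + 90192) = 1/(270634/3) = 3/270634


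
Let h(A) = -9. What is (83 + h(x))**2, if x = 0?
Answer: 5476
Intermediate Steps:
(83 + h(x))**2 = (83 - 9)**2 = 74**2 = 5476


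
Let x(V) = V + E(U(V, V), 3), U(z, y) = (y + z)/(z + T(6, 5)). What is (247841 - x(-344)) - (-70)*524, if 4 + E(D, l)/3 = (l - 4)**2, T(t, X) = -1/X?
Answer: 284874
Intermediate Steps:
U(z, y) = (y + z)/(-1/5 + z) (U(z, y) = (y + z)/(z - 1/5) = (y + z)/(-1/5 + z))
E(D, l) = -12 + 3*(-4 + l)**2 (E(D, l) = -12 + 3*(l - 4)**2 = -12 + 3*(-4 + l)**2)
x(V) = -9 + V (x(V) = V + (-12 + 3*(-4 + 3)**2) = V + (-12 + 3*(-1)**2) = V + (-12 + 3*1) = V + (-12 + 3) = V - 9 = -9 + V)
(247841 - x(-344)) - (-70)*524 = (247841 - (-9 - 344)) - (-70)*524 = (247841 - 1*(-353)) - 1*(-36680) = (247841 + 353) + 36680 = 248194 + 36680 = 284874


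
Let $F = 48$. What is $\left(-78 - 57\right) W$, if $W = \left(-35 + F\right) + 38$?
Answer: $-6885$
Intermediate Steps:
$W = 51$ ($W = \left(-35 + 48\right) + 38 = 13 + 38 = 51$)
$\left(-78 - 57\right) W = \left(-78 - 57\right) 51 = \left(-135\right) 51 = -6885$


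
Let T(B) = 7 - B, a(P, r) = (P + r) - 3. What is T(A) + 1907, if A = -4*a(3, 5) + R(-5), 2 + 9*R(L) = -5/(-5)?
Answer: 17407/9 ≈ 1934.1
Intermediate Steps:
R(L) = -⅑ (R(L) = -2/9 + (-5/(-5))/9 = -2/9 + (-5*(-⅕))/9 = -2/9 + (⅑)*1 = -2/9 + ⅑ = -⅑)
a(P, r) = -3 + P + r
A = -181/9 (A = -4*(-3 + 3 + 5) - ⅑ = -4*5 - ⅑ = -20 - ⅑ = -181/9 ≈ -20.111)
T(A) + 1907 = (7 - 1*(-181/9)) + 1907 = (7 + 181/9) + 1907 = 244/9 + 1907 = 17407/9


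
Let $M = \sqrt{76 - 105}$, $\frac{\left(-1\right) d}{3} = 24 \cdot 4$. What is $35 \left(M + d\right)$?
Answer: $-10080 + 35 i \sqrt{29} \approx -10080.0 + 188.48 i$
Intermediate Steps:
$d = -288$ ($d = - 3 \cdot 24 \cdot 4 = \left(-3\right) 96 = -288$)
$M = i \sqrt{29}$ ($M = \sqrt{-29} = i \sqrt{29} \approx 5.3852 i$)
$35 \left(M + d\right) = 35 \left(i \sqrt{29} - 288\right) = 35 \left(-288 + i \sqrt{29}\right) = -10080 + 35 i \sqrt{29}$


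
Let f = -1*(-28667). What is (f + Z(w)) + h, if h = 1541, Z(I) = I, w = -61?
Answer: 30147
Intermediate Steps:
f = 28667
(f + Z(w)) + h = (28667 - 61) + 1541 = 28606 + 1541 = 30147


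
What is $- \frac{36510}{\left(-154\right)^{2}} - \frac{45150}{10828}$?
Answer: $- \frac{91631730}{16049803} \approx -5.7092$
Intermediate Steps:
$- \frac{36510}{\left(-154\right)^{2}} - \frac{45150}{10828} = - \frac{36510}{23716} - \frac{22575}{5414} = \left(-36510\right) \frac{1}{23716} - \frac{22575}{5414} = - \frac{18255}{11858} - \frac{22575}{5414} = - \frac{91631730}{16049803}$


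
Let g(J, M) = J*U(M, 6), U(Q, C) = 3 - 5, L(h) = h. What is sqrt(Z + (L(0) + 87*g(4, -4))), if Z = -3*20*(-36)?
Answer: 2*sqrt(366) ≈ 38.262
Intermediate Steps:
U(Q, C) = -2
g(J, M) = -2*J (g(J, M) = J*(-2) = -2*J)
Z = 2160 (Z = -60*(-36) = 2160)
sqrt(Z + (L(0) + 87*g(4, -4))) = sqrt(2160 + (0 + 87*(-2*4))) = sqrt(2160 + (0 + 87*(-8))) = sqrt(2160 + (0 - 696)) = sqrt(2160 - 696) = sqrt(1464) = 2*sqrt(366)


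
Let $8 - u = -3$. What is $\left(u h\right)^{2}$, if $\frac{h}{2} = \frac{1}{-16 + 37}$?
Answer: $\frac{484}{441} \approx 1.0975$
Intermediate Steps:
$u = 11$ ($u = 8 - -3 = 8 + 3 = 11$)
$h = \frac{2}{21}$ ($h = \frac{2}{-16 + 37} = \frac{2}{21} \approx 0.095238$)
$\left(u h\right)^{2} = \left(11 \cdot \frac{2}{21}\right)^{2} = \left(\frac{22}{21}\right)^{2} = \frac{484}{441}$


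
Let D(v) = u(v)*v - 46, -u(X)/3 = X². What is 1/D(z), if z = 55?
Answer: -1/499171 ≈ -2.0033e-6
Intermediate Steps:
u(X) = -3*X²
D(v) = -46 - 3*v³ (D(v) = (-3*v²)*v - 46 = -3*v³ - 46 = -46 - 3*v³)
1/D(z) = 1/(-46 - 3*55³) = 1/(-46 - 3*166375) = 1/(-46 - 499125) = 1/(-499171) = -1/499171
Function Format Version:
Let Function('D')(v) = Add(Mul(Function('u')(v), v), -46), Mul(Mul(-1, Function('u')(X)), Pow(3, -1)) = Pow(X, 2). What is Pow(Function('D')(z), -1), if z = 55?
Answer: Rational(-1, 499171) ≈ -2.0033e-6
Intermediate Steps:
Function('u')(X) = Mul(-3, Pow(X, 2))
Function('D')(v) = Add(-46, Mul(-3, Pow(v, 3))) (Function('D')(v) = Add(Mul(Mul(-3, Pow(v, 2)), v), -46) = Add(Mul(-3, Pow(v, 3)), -46) = Add(-46, Mul(-3, Pow(v, 3))))
Pow(Function('D')(z), -1) = Pow(Add(-46, Mul(-3, Pow(55, 3))), -1) = Pow(Add(-46, Mul(-3, 166375)), -1) = Pow(Add(-46, -499125), -1) = Pow(-499171, -1) = Rational(-1, 499171)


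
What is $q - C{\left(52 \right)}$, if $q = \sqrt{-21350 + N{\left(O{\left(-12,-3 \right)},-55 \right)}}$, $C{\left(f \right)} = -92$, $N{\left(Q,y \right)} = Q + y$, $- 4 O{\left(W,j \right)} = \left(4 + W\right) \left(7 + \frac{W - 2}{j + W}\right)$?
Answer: $92 + \frac{i \sqrt{4812555}}{15} \approx 92.0 + 146.25 i$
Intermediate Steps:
$O{\left(W,j \right)} = - \frac{\left(4 + W\right) \left(7 + \frac{-2 + W}{W + j}\right)}{4}$ ($O{\left(W,j \right)} = - \frac{\left(4 + W\right) \left(7 + \frac{W - 2}{j + W}\right)}{4} = - \frac{\left(4 + W\right) \left(7 + \frac{-2 + W}{W + j}\right)}{4}$)
$q = \frac{i \sqrt{4812555}}{15}$ ($q = \sqrt{-21350 - \left(55 - \frac{8 - -360 - -84 - 8 \left(-12\right)^{2} - \left(-84\right) \left(-3\right)}{4 \left(-12 - 3\right)}\right)} = \sqrt{-21350 - \left(55 - \frac{8 + 360 + 84 - 1152 - 252}{4 \left(-15\right)}\right)} = \sqrt{-21350 - \left(55 + \frac{8 + 360 + 84 - 1152 - 252}{60}\right)} = \sqrt{-21350 - \left(55 + \frac{1}{60} \left(-952\right)\right)} = \sqrt{-21350 + \left(\frac{238}{15} - 55\right)} = \sqrt{-21350 - \frac{587}{15}} = \sqrt{- \frac{320837}{15}} = \frac{i \sqrt{4812555}}{15} \approx 146.25 i$)
$q - C{\left(52 \right)} = \frac{i \sqrt{4812555}}{15} - -92 = \frac{i \sqrt{4812555}}{15} + 92 = 92 + \frac{i \sqrt{4812555}}{15}$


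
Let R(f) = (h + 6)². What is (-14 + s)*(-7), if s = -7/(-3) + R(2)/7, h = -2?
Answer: 197/3 ≈ 65.667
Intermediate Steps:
R(f) = 16 (R(f) = (-2 + 6)² = 4² = 16)
s = 97/21 (s = -7/(-3) + 16/7 = -7*(-⅓) + 16*(⅐) = 7/3 + 16/7 = 97/21 ≈ 4.6190)
(-14 + s)*(-7) = (-14 + 97/21)*(-7) = -197/21*(-7) = 197/3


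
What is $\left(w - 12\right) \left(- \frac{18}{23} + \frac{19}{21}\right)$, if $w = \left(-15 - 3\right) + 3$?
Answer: $- \frac{531}{161} \approx -3.2981$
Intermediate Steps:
$w = -15$ ($w = -18 + 3 = -15$)
$\left(w - 12\right) \left(- \frac{18}{23} + \frac{19}{21}\right) = \left(-15 - 12\right) \left(- \frac{18}{23} + \frac{19}{21}\right) = - 27 \left(\left(-18\right) \frac{1}{23} + 19 \cdot \frac{1}{21}\right) = - 27 \left(- \frac{18}{23} + \frac{19}{21}\right) = \left(-27\right) \frac{59}{483} = - \frac{531}{161}$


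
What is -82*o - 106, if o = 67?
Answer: -5600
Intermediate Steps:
-82*o - 106 = -82*67 - 106 = -5494 - 106 = -5600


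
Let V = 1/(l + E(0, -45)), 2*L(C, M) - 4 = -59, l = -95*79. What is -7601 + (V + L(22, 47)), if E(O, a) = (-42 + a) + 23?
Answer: -115480235/15138 ≈ -7628.5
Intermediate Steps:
l = -7505
L(C, M) = -55/2 (L(C, M) = 2 + (1/2)*(-59) = 2 - 59/2 = -55/2)
E(O, a) = -19 + a
V = -1/7569 (V = 1/(-7505 + (-19 - 45)) = 1/(-7505 - 64) = 1/(-7569) = -1/7569 ≈ -0.00013212)
-7601 + (V + L(22, 47)) = -7601 + (-1/7569 - 55/2) = -7601 - 416297/15138 = -115480235/15138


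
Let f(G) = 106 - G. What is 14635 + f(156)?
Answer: 14585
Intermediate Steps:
14635 + f(156) = 14635 + (106 - 1*156) = 14635 + (106 - 156) = 14635 - 50 = 14585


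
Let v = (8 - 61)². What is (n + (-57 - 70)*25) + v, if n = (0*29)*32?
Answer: -366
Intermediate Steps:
n = 0 (n = 0*32 = 0)
v = 2809 (v = (-53)² = 2809)
(n + (-57 - 70)*25) + v = (0 + (-57 - 70)*25) + 2809 = (0 - 127*25) + 2809 = (0 - 3175) + 2809 = -3175 + 2809 = -366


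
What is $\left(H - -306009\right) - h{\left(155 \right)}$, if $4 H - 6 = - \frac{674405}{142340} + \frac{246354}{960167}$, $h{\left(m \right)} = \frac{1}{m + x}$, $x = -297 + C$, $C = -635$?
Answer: $\frac{25996775465525534993}{84954178156848} \approx 3.0601 \cdot 10^{5}$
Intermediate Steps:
$x = -932$ ($x = -297 - 635 = -932$)
$h{\left(m \right)} = \frac{1}{-932 + m}$ ($h{\left(m \right)} = \frac{1}{m - 932} = \frac{1}{-932 + m}$)
$H = \frac{41509125481}{109336136624}$ ($H = \frac{3}{2} + \frac{- \frac{674405}{142340} + \frac{246354}{960167}}{4} = \frac{3}{2} + \frac{\left(-674405\right) \frac{1}{142340} + 246354 \cdot \frac{1}{960167}}{4} = \frac{3}{2} + \frac{- \frac{134881}{28468} + \frac{246354}{960167}}{4} = \frac{3}{2} + \frac{1}{4} \left(- \frac{122495079455}{27334034156}\right) = \frac{3}{2} - \frac{122495079455}{109336136624} = \frac{41509125481}{109336136624} \approx 0.37965$)
$\left(H - -306009\right) - h{\left(155 \right)} = \left(\frac{41509125481}{109336136624} - -306009\right) - \frac{1}{-932 + 155} = \left(\frac{41509125481}{109336136624} + 306009\right) - \frac{1}{-777} = \frac{33457883341299097}{109336136624} - - \frac{1}{777} = \frac{33457883341299097}{109336136624} + \frac{1}{777} = \frac{25996775465525534993}{84954178156848}$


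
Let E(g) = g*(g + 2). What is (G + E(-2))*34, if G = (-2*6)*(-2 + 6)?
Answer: -1632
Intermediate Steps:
G = -48 (G = -12*4 = -48)
E(g) = g*(2 + g)
(G + E(-2))*34 = (-48 - 2*(2 - 2))*34 = (-48 - 2*0)*34 = (-48 + 0)*34 = -48*34 = -1632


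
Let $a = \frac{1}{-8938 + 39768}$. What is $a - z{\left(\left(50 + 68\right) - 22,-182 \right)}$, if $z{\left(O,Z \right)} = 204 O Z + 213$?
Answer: $\frac{109880432251}{30830} \approx 3.5641 \cdot 10^{6}$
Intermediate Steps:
$z{\left(O,Z \right)} = 213 + 204 O Z$ ($z{\left(O,Z \right)} = 204 O Z + 213 = 213 + 204 O Z$)
$a = \frac{1}{30830} \approx 3.2436 \cdot 10^{-5}$
$a - z{\left(\left(50 + 68\right) - 22,-182 \right)} = \frac{1}{30830} - \left(213 + 204 \left(\left(50 + 68\right) - 22\right) \left(-182\right)\right) = \frac{1}{30830} - \left(213 + 204 \left(118 - 22\right) \left(-182\right)\right) = \frac{1}{30830} - \left(213 + 204 \cdot 96 \left(-182\right)\right) = \frac{1}{30830} - \left(213 - 3564288\right) = \frac{1}{30830} - -3564075 = \frac{1}{30830} + 3564075 = \frac{109880432251}{30830}$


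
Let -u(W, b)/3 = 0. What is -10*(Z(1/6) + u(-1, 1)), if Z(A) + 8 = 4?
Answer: 40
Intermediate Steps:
u(W, b) = 0 (u(W, b) = -3*0 = 0)
Z(A) = -4 (Z(A) = -8 + 4 = -4)
-10*(Z(1/6) + u(-1, 1)) = -10*(-4 + 0) = -10*(-4) = 40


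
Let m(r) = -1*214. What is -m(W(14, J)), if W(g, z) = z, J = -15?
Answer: 214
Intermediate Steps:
m(r) = -214
-m(W(14, J)) = -1*(-214) = 214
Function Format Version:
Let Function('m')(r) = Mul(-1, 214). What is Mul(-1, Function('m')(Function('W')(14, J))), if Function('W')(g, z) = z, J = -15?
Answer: 214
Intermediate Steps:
Function('m')(r) = -214
Mul(-1, Function('m')(Function('W')(14, J))) = Mul(-1, -214) = 214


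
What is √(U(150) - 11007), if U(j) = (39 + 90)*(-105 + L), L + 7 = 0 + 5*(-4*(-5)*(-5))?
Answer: 3*I*√9995 ≈ 299.92*I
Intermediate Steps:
L = -507 (L = -7 + (0 + 5*(-4*(-5)*(-5))) = -7 + (0 + 5*(20*(-5))) = -7 + (0 + 5*(-100)) = -7 + (0 - 500) = -7 - 500 = -507)
U(j) = -78948 (U(j) = (39 + 90)*(-105 - 507) = 129*(-612) = -78948)
√(U(150) - 11007) = √(-78948 - 11007) = √(-89955) = 3*I*√9995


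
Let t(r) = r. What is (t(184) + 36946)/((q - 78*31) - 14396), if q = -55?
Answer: -37130/16869 ≈ -2.2011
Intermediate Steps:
(t(184) + 36946)/((q - 78*31) - 14396) = (184 + 36946)/((-55 - 78*31) - 14396) = 37130/((-55 - 2418) - 14396) = 37130/(-2473 - 14396) = 37130/(-16869) = 37130*(-1/16869) = -37130/16869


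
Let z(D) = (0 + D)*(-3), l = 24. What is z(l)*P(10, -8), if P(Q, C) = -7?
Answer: 504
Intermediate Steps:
z(D) = -3*D (z(D) = D*(-3) = -3*D)
z(l)*P(10, -8) = -3*24*(-7) = -72*(-7) = 504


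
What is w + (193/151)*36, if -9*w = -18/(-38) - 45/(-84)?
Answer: 11061979/240996 ≈ 45.901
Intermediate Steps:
w = -179/1596 (w = -(-18/(-38) - 45/(-84))/9 = -(-18*(-1/38) - 45*(-1/84))/9 = -(9/19 + 15/28)/9 = -⅑*537/532 = -179/1596 ≈ -0.11216)
w + (193/151)*36 = -179/1596 + (193/151)*36 = -179/1596 + 6948/151 = 11061979/240996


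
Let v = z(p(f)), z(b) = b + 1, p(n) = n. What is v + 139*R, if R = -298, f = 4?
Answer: -41417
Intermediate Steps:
z(b) = 1 + b
v = 5 (v = 1 + 4 = 5)
v + 139*R = 5 + 139*(-298) = 5 - 41422 = -41417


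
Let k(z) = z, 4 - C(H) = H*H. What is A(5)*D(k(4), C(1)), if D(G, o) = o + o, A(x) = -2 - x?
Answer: -42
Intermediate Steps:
C(H) = 4 - H² (C(H) = 4 - H*H = 4 - H²)
D(G, o) = 2*o
A(5)*D(k(4), C(1)) = (-2 - 1*5)*(2*(4 - 1*1²)) = (-2 - 5)*(2*(4 - 1*1)) = -14*(4 - 1) = -14*3 = -7*6 = -42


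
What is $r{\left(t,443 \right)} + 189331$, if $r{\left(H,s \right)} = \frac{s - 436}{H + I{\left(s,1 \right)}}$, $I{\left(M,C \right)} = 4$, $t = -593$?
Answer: $\frac{111515952}{589} \approx 1.8933 \cdot 10^{5}$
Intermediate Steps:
$r{\left(H,s \right)} = \frac{-436 + s}{4 + H}$ ($r{\left(H,s \right)} = \frac{s - 436}{H + 4} = \frac{-436 + s}{4 + H}$)
$r{\left(t,443 \right)} + 189331 = \frac{-436 + 443}{4 - 593} + 189331 = \frac{1}{-589} \cdot 7 + 189331 = \left(- \frac{1}{589}\right) 7 + 189331 = - \frac{7}{589} + 189331 = \frac{111515952}{589}$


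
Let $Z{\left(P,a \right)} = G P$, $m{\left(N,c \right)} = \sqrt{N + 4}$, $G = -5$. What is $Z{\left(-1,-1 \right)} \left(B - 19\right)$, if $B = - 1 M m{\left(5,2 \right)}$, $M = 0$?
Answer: $-95$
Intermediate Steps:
$m{\left(N,c \right)} = \sqrt{4 + N}$
$Z{\left(P,a \right)} = - 5 P$
$B = 0$ ($B = - 1 \cdot 0 \sqrt{4 + 5} = - 0 \sqrt{9} = - 0 \cdot 3 = \left(-1\right) 0 = 0$)
$Z{\left(-1,-1 \right)} \left(B - 19\right) = \left(-5\right) \left(-1\right) \left(0 - 19\right) = 5 \left(-19\right) = -95$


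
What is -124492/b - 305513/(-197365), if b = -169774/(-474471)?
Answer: -5828936555001059/16753722755 ≈ -3.4792e+5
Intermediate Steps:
b = 169774/474471 (b = -169774*(-1/474471) = 169774/474471 ≈ 0.35782)
-124492/b - 305513/(-197365) = -124492/169774/474471 - 305513/(-197365) = -124492*474471/169774 - 305513*(-1/197365) = -29533921866/84887 + 305513/197365 = -5828936555001059/16753722755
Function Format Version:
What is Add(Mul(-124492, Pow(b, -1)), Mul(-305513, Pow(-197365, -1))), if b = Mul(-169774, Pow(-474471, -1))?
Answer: Rational(-5828936555001059, 16753722755) ≈ -3.4792e+5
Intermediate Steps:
b = Rational(169774, 474471) (b = Mul(-169774, Rational(-1, 474471)) = Rational(169774, 474471) ≈ 0.35782)
Add(Mul(-124492, Pow(b, -1)), Mul(-305513, Pow(-197365, -1))) = Add(Mul(-124492, Pow(Rational(169774, 474471), -1)), Mul(-305513, Pow(-197365, -1))) = Add(Mul(-124492, Rational(474471, 169774)), Mul(-305513, Rational(-1, 197365))) = Add(Rational(-29533921866, 84887), Rational(305513, 197365)) = Rational(-5828936555001059, 16753722755)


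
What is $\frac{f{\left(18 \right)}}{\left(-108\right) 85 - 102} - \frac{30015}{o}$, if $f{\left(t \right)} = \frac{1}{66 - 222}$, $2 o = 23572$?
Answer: $- \frac{21730734047}{8533016856} \approx -2.5467$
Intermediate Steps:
$o = 11786$ ($o = \frac{1}{2} \cdot 23572 = 11786$)
$f{\left(t \right)} = - \frac{1}{156}$ ($f{\left(t \right)} = \frac{1}{-156} = - \frac{1}{156}$)
$\frac{f{\left(18 \right)}}{\left(-108\right) 85 - 102} - \frac{30015}{o} = - \frac{1}{156 \left(\left(-108\right) 85 - 102\right)} - \frac{30015}{11786} = - \frac{1}{156 \left(-9180 - 102\right)} - \frac{30015}{11786} = - \frac{1}{156 \left(-9282\right)} - \frac{30015}{11786} = \left(- \frac{1}{156}\right) \left(- \frac{1}{9282}\right) - \frac{30015}{11786} = \frac{1}{1447992} - \frac{30015}{11786} = - \frac{21730734047}{8533016856}$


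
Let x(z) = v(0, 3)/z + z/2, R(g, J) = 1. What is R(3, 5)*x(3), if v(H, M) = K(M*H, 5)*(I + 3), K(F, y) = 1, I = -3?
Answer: 3/2 ≈ 1.5000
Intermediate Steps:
v(H, M) = 0 (v(H, M) = 1*(-3 + 3) = 1*0 = 0)
x(z) = z/2 (x(z) = 0/z + z/2 = 0 + z*(1/2) = 0 + z/2 = z/2)
R(3, 5)*x(3) = 1*((1/2)*3) = 1*(3/2) = 3/2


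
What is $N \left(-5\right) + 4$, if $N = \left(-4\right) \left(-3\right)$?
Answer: $-56$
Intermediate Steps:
$N = 12$
$N \left(-5\right) + 4 = 12 \left(-5\right) + 4 = -60 + 4 = -56$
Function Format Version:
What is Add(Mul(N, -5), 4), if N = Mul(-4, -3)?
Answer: -56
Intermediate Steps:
N = 12
Add(Mul(N, -5), 4) = Add(Mul(12, -5), 4) = Add(-60, 4) = -56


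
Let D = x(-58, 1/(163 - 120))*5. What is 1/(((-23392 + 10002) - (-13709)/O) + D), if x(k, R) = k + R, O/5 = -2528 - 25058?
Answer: -5930990/81135843037 ≈ -7.3100e-5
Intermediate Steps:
O = -137930 (O = 5*(-2528 - 25058) = 5*(-27586) = -137930)
x(k, R) = R + k
D = -12465/43 (D = (1/(163 - 120) - 58)*5 = (1/43 - 58)*5 = -2493/43*5 = -12465/43 ≈ -289.88)
1/(((-23392 + 10002) - (-13709)/O) + D) = 1/(((-23392 + 10002) - (-13709)/(-137930)) - 12465/43) = 1/((-13390 - (-13709)*(-1)/137930) - 12465/43) = 1/((-13390 - 1*13709/137930) - 12465/43) = 1/((-13390 - 13709/137930) - 12465/43) = 1/(-1846896409/137930 - 12465/43) = 1/(-81135843037/5930990) = -5930990/81135843037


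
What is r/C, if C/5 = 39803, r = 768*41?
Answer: 31488/199015 ≈ 0.15822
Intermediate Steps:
r = 31488
C = 199015 (C = 5*39803 = 199015)
r/C = 31488/199015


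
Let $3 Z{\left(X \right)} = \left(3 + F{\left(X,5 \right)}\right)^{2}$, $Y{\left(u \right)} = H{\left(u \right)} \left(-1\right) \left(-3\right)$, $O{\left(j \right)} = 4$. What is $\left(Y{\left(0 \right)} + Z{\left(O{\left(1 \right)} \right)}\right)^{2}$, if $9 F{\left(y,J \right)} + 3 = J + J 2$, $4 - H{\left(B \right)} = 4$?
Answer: $\frac{28561}{729} \approx 39.178$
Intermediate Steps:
$H{\left(B \right)} = 0$ ($H{\left(B \right)} = 4 - 4 = 0$)
$F{\left(y,J \right)} = - \frac{1}{3} + \frac{J}{3}$ ($F{\left(y,J \right)} = - \frac{1}{3} + \frac{J + J 2}{9} = - \frac{1}{3} + \frac{J + 2 J}{9} = - \frac{1}{3} + \frac{3 J}{9} = - \frac{1}{3} + \frac{J}{3}$)
$Y{\left(u \right)} = 0$ ($Y{\left(u \right)} = 0 \left(-1\right) \left(-3\right) = 0 \left(-3\right) = 0$)
$Z{\left(X \right)} = \frac{169}{27}$ ($Z{\left(X \right)} = \frac{\left(3 + \left(- \frac{1}{3} + \frac{1}{3} \cdot 5\right)\right)^{2}}{3} = \frac{\left(3 + \left(- \frac{1}{3} + \frac{5}{3}\right)\right)^{2}}{3} = \frac{\left(3 + \frac{4}{3}\right)^{2}}{3} = \frac{\left(\frac{13}{3}\right)^{2}}{3} = \frac{1}{3} \cdot \frac{169}{9} = \frac{169}{27}$)
$\left(Y{\left(0 \right)} + Z{\left(O{\left(1 \right)} \right)}\right)^{2} = \left(0 + \frac{169}{27}\right)^{2} = \left(\frac{169}{27}\right)^{2} = \frac{28561}{729}$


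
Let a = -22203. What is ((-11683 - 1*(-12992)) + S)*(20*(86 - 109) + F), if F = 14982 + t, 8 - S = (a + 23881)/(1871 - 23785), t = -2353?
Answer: 175613370152/10957 ≈ 1.6028e+7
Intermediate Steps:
S = 88495/10957 (S = 8 - (-22203 + 23881)/(1871 - 23785) = 8 - 1678/(-21914) = 8 - 1678*(-1)/21914 = 8 - 1*(-839/10957) = 8 + 839/10957 = 88495/10957 ≈ 8.0766)
F = 12629 (F = 14982 - 2353 = 12629)
((-11683 - 1*(-12992)) + S)*(20*(86 - 109) + F) = ((-11683 - 1*(-12992)) + 88495/10957)*(20*(86 - 109) + 12629) = ((-11683 + 12992) + 88495/10957)*(20*(-23) + 12629) = (1309 + 88495/10957)*(-460 + 12629) = (14431208/10957)*12169 = 175613370152/10957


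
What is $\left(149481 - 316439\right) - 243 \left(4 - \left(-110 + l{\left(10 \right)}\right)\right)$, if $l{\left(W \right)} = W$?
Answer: $-192230$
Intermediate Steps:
$\left(149481 - 316439\right) - 243 \left(4 - \left(-110 + l{\left(10 \right)}\right)\right) = \left(149481 - 316439\right) - 243 \left(4 + \left(110 - 10\right)\right) = -166958 - 243 \left(4 + \left(110 - 10\right)\right) = -166958 - 243 \left(4 + 100\right) = -166958 - 25272 = -192230$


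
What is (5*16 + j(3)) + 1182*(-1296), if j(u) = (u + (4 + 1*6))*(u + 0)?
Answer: -1531753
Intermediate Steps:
j(u) = u*(10 + u) (j(u) = (u + (4 + 6))*u = (u + 10)*u = (10 + u)*u = u*(10 + u))
(5*16 + j(3)) + 1182*(-1296) = (5*16 + 3*(10 + 3)) + 1182*(-1296) = (80 + 3*13) - 1531872 = (80 + 39) - 1531872 = 119 - 1531872 = -1531753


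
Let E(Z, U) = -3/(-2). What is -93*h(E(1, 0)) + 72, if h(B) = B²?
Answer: -549/4 ≈ -137.25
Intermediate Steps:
E(Z, U) = 3/2 (E(Z, U) = -3*(-½) = 3/2)
-93*h(E(1, 0)) + 72 = -93*(3/2)² + 72 = -93*9/4 + 72 = -837/4 + 72 = -549/4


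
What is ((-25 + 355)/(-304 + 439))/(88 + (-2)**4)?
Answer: 11/468 ≈ 0.023504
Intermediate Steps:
((-25 + 355)/(-304 + 439))/(88 + (-2)**4) = (330/135)/(88 + 16) = (330*(1/135))/104 = (1/104)*(22/9) = 11/468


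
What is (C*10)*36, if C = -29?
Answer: -10440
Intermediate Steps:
(C*10)*36 = -29*10*36 = -290*36 = -10440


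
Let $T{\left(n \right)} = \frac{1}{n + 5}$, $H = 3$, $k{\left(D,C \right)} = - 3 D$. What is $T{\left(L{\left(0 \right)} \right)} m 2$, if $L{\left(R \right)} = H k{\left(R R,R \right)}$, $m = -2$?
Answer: $- \frac{4}{5} \approx -0.8$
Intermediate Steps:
$L{\left(R \right)} = - 9 R^{2}$ ($L{\left(R \right)} = 3 \left(- 3 R R\right) = 3 \left(- 3 R^{2}\right) = - 9 R^{2}$)
$T{\left(n \right)} = \frac{1}{5 + n}$
$T{\left(L{\left(0 \right)} \right)} m 2 = \frac{\left(-2\right) 2}{5 - 9 \cdot 0^{2}} = \frac{1}{5 - 0} \left(-4\right) = \frac{1}{5 + 0} \left(-4\right) = \frac{1}{5} \left(-4\right) = - \frac{4}{5}$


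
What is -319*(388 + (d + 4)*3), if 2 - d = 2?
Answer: -127600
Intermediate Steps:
d = 0 (d = 2 - 1*2 = 2 - 2 = 0)
-319*(388 + (d + 4)*3) = -319*(388 + (0 + 4)*3) = -319*(388 + 4*3) = -319*(388 + 12) = -319*400 = -127600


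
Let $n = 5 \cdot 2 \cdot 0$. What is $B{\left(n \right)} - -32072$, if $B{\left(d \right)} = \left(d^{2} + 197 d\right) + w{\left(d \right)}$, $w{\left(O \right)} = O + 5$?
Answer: $32077$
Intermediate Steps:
$w{\left(O \right)} = 5 + O$
$n = 0$ ($n = 10 \cdot 0 = 0$)
$B{\left(d \right)} = 5 + d^{2} + 198 d$ ($B{\left(d \right)} = \left(d^{2} + 197 d\right) + \left(5 + d\right) = 5 + d^{2} + 198 d$)
$B{\left(n \right)} - -32072 = \left(5 + 0^{2} + 198 \cdot 0\right) - -32072 = \left(5 + 0 + 0\right) + 32072 = 5 + 32072 = 32077$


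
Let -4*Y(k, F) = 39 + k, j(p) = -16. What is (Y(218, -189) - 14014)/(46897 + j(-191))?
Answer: -6257/20836 ≈ -0.30030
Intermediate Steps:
Y(k, F) = -39/4 - k/4 (Y(k, F) = -(39 + k)/4 = -39/4 - k/4)
(Y(218, -189) - 14014)/(46897 + j(-191)) = ((-39/4 - 1/4*218) - 14014)/(46897 - 16) = ((-39/4 - 109/2) - 14014)/46881 = (-257/4 - 14014)*(1/46881) = -56313/4*1/46881 = -6257/20836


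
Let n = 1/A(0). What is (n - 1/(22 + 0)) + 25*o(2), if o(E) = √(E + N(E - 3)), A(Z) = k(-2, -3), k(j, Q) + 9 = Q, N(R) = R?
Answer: 3283/132 ≈ 24.871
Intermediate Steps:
k(j, Q) = -9 + Q
A(Z) = -12 (A(Z) = -9 - 3 = -12)
o(E) = √(-3 + 2*E) (o(E) = √(E + (E - 3)) = √(E + (-3 + E)) = √(-3 + 2*E))
n = -1/12 (n = 1/(-12) = -1/12 ≈ -0.083333)
(n - 1/(22 + 0)) + 25*o(2) = (-1/12 - 1/(22 + 0)) + 25*√(-3 + 2*2) = (-1/12 - 1/22) + 25*√(-3 + 4) = (-1/12 - 1*1/22) + 25*√1 = (-1/12 - 1/22) + 25*1 = -17/132 + 25 = 3283/132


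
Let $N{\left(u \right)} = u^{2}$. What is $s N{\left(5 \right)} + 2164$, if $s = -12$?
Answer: $1864$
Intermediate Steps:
$s N{\left(5 \right)} + 2164 = - 12 \cdot 5^{2} + 2164 = \left(-12\right) 25 + 2164 = -300 + 2164 = 1864$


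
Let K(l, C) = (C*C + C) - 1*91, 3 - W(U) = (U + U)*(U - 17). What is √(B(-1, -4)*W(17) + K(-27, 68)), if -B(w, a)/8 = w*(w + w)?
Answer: √4553 ≈ 67.476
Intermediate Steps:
B(w, a) = -16*w² (B(w, a) = -8*w*(w + w) = -8*w*2*w = -16*w²)
W(U) = 3 - 2*U*(-17 + U) (W(U) = 3 - (U + U)*(U - 17) = 3 - 2*U*(-17 + U))
K(l, C) = -91 + C + C² (K(l, C) = (C² + C) - 91 = (C + C²) - 91 = -91 + C + C²)
√(B(-1, -4)*W(17) + K(-27, 68)) = √((-16*(-1)²)*(3 - 2*17² + 34*17) + (-91 + 68 + 68²)) = √((-16*1)*(3 - 2*289 + 578) + (-91 + 68 + 4624)) = √(-16*(3 - 578 + 578) + 4601) = √(-16*3 + 4601) = √(-48 + 4601) = √4553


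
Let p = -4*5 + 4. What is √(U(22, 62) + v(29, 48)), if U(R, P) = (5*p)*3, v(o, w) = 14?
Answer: I*√226 ≈ 15.033*I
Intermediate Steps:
p = -16 (p = -20 + 4 = -16)
U(R, P) = -240 (U(R, P) = (5*(-16))*3 = -80*3 = -240)
√(U(22, 62) + v(29, 48)) = √(-240 + 14) = √(-226) = I*√226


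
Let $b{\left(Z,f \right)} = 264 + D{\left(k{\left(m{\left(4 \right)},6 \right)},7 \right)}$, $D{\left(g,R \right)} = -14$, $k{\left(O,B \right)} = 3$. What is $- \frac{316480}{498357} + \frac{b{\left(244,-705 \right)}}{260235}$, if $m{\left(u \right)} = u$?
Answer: $- \frac{1827435190}{2881998531} \approx -0.63409$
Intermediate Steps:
$b{\left(Z,f \right)} = 250$ ($b{\left(Z,f \right)} = 264 - 14 = 250$)
$- \frac{316480}{498357} + \frac{b{\left(244,-705 \right)}}{260235} = - \frac{316480}{498357} + \frac{250}{260235} = \left(-316480\right) \frac{1}{498357} + 250 \cdot \frac{1}{260235} = - \frac{316480}{498357} + \frac{50}{52047} = - \frac{1827435190}{2881998531}$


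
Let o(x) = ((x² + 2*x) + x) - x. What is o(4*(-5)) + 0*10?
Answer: 360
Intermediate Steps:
o(x) = x² + 2*x (o(x) = (x² + 3*x) - x = x² + 2*x)
o(4*(-5)) + 0*10 = (4*(-5))*(2 + 4*(-5)) + 0*10 = -20*(2 - 20) + 0 = -20*(-18) + 0 = 360 + 0 = 360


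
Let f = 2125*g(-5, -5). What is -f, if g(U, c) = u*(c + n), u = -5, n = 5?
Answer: 0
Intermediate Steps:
g(U, c) = -25 - 5*c (g(U, c) = -5*(c + 5) = -5*(5 + c) = -25 - 5*c)
f = 0 (f = 2125*(-25 - 5*(-5)) = 2125*(-25 + 25) = 2125*0 = 0)
-f = -1*0 = 0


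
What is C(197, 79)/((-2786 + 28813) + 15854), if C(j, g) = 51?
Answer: 51/41881 ≈ 0.0012177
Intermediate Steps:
C(197, 79)/((-2786 + 28813) + 15854) = 51/((-2786 + 28813) + 15854) = 51/(26027 + 15854) = 51/41881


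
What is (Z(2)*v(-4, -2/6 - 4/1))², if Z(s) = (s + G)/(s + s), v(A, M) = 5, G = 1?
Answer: 225/16 ≈ 14.063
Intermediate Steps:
Z(s) = (1 + s)/(2*s) (Z(s) = (s + 1)/(s + s) = (1 + s)/((2*s)) = (1 + s)*(1/(2*s)) = (1 + s)/(2*s))
(Z(2)*v(-4, -2/6 - 4/1))² = (((½)*(1 + 2)/2)*5)² = (((½)*(½)*3)*5)² = ((¾)*5)² = (15/4)² = 225/16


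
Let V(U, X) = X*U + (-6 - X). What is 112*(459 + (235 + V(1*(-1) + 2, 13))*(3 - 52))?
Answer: -1205344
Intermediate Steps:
V(U, X) = -6 - X + U*X (V(U, X) = U*X + (-6 - X) = -6 - X + U*X)
112*(459 + (235 + V(1*(-1) + 2, 13))*(3 - 52)) = 112*(459 + (235 + (-6 - 1*13 + (1*(-1) + 2)*13))*(3 - 52)) = 112*(459 + (235 + (-6 - 13 + (-1 + 2)*13))*(-49)) = 112*(459 + (235 + (-6 - 13 + 1*13))*(-49)) = 112*(459 + (235 + (-6 - 13 + 13))*(-49)) = 112*(459 + (235 - 6)*(-49)) = 112*(459 + 229*(-49)) = 112*(459 - 11221) = 112*(-10762) = -1205344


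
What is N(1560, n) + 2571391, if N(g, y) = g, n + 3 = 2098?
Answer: 2572951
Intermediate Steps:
n = 2095 (n = -3 + 2098 = 2095)
N(1560, n) + 2571391 = 1560 + 2571391 = 2572951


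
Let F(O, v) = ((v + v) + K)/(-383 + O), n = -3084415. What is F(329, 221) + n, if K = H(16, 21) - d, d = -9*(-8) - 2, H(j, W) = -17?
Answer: -166558765/54 ≈ -3.0844e+6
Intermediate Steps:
d = 70 (d = 72 - 2 = 70)
K = -87 (K = -17 - 1*70 = -17 - 70 = -87)
F(O, v) = (-87 + 2*v)/(-383 + O) (F(O, v) = ((v + v) - 87)/(-383 + O) = (2*v - 87)/(-383 + O) = (-87 + 2*v)/(-383 + O))
F(329, 221) + n = (-87 + 2*221)/(-383 + 329) - 3084415 = (-87 + 442)/(-54) - 3084415 = -1/54*355 - 3084415 = -355/54 - 3084415 = -166558765/54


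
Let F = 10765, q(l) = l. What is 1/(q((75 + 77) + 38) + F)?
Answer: 1/10955 ≈ 9.1283e-5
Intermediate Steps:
1/(q((75 + 77) + 38) + F) = 1/(((75 + 77) + 38) + 10765) = 1/((152 + 38) + 10765) = 1/(190 + 10765) = 1/10955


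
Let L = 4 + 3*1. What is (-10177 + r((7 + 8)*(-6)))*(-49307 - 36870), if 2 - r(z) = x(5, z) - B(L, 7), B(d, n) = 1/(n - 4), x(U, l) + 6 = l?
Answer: 2605647772/3 ≈ 8.6855e+8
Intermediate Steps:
x(U, l) = -6 + l
L = 7 (L = 4 + 3 = 7)
B(d, n) = 1/(-4 + n)
r(z) = 25/3 - z (r(z) = 2 - ((-6 + z) - 1/(-4 + 7)) = 2 - ((-6 + z) - 1/3) = 2 - ((-6 + z) - 1*⅓) = 2 - ((-6 + z) - ⅓) = 2 - (-19/3 + z) = 2 + (19/3 - z) = 25/3 - z)
(-10177 + r((7 + 8)*(-6)))*(-49307 - 36870) = (-10177 + (25/3 - (7 + 8)*(-6)))*(-49307 - 36870) = (-10177 + (25/3 - 15*(-6)))*(-86177) = (-10177 + (25/3 - 1*(-90)))*(-86177) = (-10177 + (25/3 + 90))*(-86177) = (-10177 + 295/3)*(-86177) = -30236/3*(-86177) = 2605647772/3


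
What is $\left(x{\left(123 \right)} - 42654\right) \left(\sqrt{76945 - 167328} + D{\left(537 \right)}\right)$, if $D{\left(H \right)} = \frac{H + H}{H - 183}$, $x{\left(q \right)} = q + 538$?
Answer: $- \frac{7516747}{59} - 41993 i \sqrt{90383} \approx -1.274 \cdot 10^{5} - 1.2625 \cdot 10^{7} i$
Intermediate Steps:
$x{\left(q \right)} = 538 + q$
$D{\left(H \right)} = \frac{2 H}{-183 + H}$
$\left(x{\left(123 \right)} - 42654\right) \left(\sqrt{76945 - 167328} + D{\left(537 \right)}\right) = \left(\left(538 + 123\right) - 42654\right) \left(\sqrt{76945 - 167328} + 2 \cdot 537 \frac{1}{-183 + 537}\right) = \left(661 - 42654\right) \left(\sqrt{76945 - 167328} + 2 \cdot 537 \cdot \frac{1}{354}\right) = - 41993 \left(\sqrt{76945 - 167328} + 2 \cdot 537 \cdot \frac{1}{354}\right) = - 41993 \left(\sqrt{-90383} + \frac{179}{59}\right) = - 41993 \left(i \sqrt{90383} + \frac{179}{59}\right) = - 41993 \left(\frac{179}{59} + i \sqrt{90383}\right) = - \frac{7516747}{59} - 41993 i \sqrt{90383}$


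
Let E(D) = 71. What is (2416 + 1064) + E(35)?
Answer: 3551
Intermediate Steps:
(2416 + 1064) + E(35) = (2416 + 1064) + 71 = 3480 + 71 = 3551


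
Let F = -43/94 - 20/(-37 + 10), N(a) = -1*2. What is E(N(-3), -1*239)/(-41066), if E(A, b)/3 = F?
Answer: -719/34741836 ≈ -2.0696e-5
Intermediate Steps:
N(a) = -2
F = 719/2538 (F = -43*1/94 - 20/(-27) = -43/94 - 20*(-1/27) = -43/94 + 20/27 = 719/2538 ≈ 0.28329)
E(A, b) = 719/846 (E(A, b) = 3*(719/2538) = 719/846)
E(N(-3), -1*239)/(-41066) = (719/846)/(-41066) = (719/846)*(-1/41066) = -719/34741836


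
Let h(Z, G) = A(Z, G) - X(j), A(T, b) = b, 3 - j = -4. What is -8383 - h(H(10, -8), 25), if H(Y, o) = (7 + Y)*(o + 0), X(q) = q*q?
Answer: -8359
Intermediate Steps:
j = 7 (j = 3 - 1*(-4) = 3 + 4 = 7)
X(q) = q²
H(Y, o) = o*(7 + Y) (H(Y, o) = (7 + Y)*o = o*(7 + Y))
h(Z, G) = -49 + G (h(Z, G) = G - 1*7² = G - 1*49 = G - 49 = -49 + G)
-8383 - h(H(10, -8), 25) = -8383 - (-49 + 25) = -8383 - 1*(-24) = -8383 + 24 = -8359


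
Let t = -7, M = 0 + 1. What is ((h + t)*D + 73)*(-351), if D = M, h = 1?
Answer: -23517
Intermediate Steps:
M = 1
D = 1
((h + t)*D + 73)*(-351) = ((1 - 7)*1 + 73)*(-351) = (-6*1 + 73)*(-351) = (-6 + 73)*(-351) = 67*(-351) = -23517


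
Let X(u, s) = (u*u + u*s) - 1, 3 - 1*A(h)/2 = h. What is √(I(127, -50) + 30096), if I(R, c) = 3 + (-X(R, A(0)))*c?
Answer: √874599 ≈ 935.20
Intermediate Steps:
A(h) = 6 - 2*h
X(u, s) = -1 + u² + s*u (X(u, s) = (u² + s*u) - 1 = -1 + u² + s*u)
I(R, c) = 3 + c*(1 - R² - 6*R) (I(R, c) = 3 + (-(-1 + R² + (6 - 2*0)*R))*c = 3 + (-(-1 + R² + (6 + 0)*R))*c = 3 + (-(-1 + R² + 6*R))*c = 3 + (1 - R² - 6*R)*c = 3 + c*(1 - R² - 6*R))
√(I(127, -50) + 30096) = √((3 - 1*(-50)*(-1 + 127² + 6*127)) + 30096) = √((3 - 1*(-50)*(-1 + 16129 + 762)) + 30096) = √((3 - 1*(-50)*16890) + 30096) = √((3 + 844500) + 30096) = √(844503 + 30096) = √874599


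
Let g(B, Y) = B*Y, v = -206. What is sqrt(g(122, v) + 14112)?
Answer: 2*I*sqrt(2755) ≈ 104.98*I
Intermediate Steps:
sqrt(g(122, v) + 14112) = sqrt(122*(-206) + 14112) = sqrt(-25132 + 14112) = sqrt(-11020) = 2*I*sqrt(2755)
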